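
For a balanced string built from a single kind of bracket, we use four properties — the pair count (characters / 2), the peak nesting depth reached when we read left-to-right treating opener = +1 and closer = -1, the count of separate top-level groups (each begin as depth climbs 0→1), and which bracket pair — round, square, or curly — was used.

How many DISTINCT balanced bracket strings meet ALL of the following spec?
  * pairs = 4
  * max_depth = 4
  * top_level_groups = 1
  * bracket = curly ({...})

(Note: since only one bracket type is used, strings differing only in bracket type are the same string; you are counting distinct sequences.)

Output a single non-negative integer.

Answer: 1

Derivation:
Spec: pairs=4 depth=4 groups=1
Count(depth <= 4) = 5
Count(depth <= 3) = 4
Count(depth == 4) = 5 - 4 = 1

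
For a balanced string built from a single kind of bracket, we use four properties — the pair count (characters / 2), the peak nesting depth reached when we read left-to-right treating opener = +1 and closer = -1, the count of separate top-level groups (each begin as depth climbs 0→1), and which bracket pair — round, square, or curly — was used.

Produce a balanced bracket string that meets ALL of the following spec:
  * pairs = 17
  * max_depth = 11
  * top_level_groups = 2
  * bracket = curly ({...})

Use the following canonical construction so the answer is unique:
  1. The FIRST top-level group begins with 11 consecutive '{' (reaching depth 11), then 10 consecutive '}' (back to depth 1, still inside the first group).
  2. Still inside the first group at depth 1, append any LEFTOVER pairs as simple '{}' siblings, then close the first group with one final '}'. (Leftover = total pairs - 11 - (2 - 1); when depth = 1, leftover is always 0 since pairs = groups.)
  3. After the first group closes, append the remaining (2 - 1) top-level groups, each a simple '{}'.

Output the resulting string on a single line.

Spec: pairs=17 depth=11 groups=2
Leftover pairs = 17 - 11 - (2-1) = 5
First group: deep chain of depth 11 + 5 sibling pairs
Remaining 1 groups: simple '{}' each

Answer: {{{{{{{{{{{}}}}}}}}}}{}{}{}{}{}}{}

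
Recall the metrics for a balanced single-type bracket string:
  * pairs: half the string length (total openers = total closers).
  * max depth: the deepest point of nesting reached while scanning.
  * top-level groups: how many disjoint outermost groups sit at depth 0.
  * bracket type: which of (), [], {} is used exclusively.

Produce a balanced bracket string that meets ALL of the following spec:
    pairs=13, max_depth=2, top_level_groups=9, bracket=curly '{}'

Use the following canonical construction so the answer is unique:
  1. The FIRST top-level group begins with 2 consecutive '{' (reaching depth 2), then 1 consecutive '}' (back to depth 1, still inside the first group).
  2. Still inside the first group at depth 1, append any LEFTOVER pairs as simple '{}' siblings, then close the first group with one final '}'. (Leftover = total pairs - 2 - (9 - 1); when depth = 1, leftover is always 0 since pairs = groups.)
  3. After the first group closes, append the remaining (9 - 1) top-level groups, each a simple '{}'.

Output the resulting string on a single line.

Answer: {{}{}{}{}}{}{}{}{}{}{}{}{}

Derivation:
Spec: pairs=13 depth=2 groups=9
Leftover pairs = 13 - 2 - (9-1) = 3
First group: deep chain of depth 2 + 3 sibling pairs
Remaining 8 groups: simple '{}' each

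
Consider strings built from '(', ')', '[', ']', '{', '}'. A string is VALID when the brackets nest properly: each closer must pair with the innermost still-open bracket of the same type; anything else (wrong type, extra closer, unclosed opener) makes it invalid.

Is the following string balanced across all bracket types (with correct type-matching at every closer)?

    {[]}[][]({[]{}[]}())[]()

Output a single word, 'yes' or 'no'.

Answer: yes

Derivation:
pos 0: push '{'; stack = {
pos 1: push '['; stack = {[
pos 2: ']' matches '['; pop; stack = {
pos 3: '}' matches '{'; pop; stack = (empty)
pos 4: push '['; stack = [
pos 5: ']' matches '['; pop; stack = (empty)
pos 6: push '['; stack = [
pos 7: ']' matches '['; pop; stack = (empty)
pos 8: push '('; stack = (
pos 9: push '{'; stack = ({
pos 10: push '['; stack = ({[
pos 11: ']' matches '['; pop; stack = ({
pos 12: push '{'; stack = ({{
pos 13: '}' matches '{'; pop; stack = ({
pos 14: push '['; stack = ({[
pos 15: ']' matches '['; pop; stack = ({
pos 16: '}' matches '{'; pop; stack = (
pos 17: push '('; stack = ((
pos 18: ')' matches '('; pop; stack = (
pos 19: ')' matches '('; pop; stack = (empty)
pos 20: push '['; stack = [
pos 21: ']' matches '['; pop; stack = (empty)
pos 22: push '('; stack = (
pos 23: ')' matches '('; pop; stack = (empty)
end: stack empty → VALID
Verdict: properly nested → yes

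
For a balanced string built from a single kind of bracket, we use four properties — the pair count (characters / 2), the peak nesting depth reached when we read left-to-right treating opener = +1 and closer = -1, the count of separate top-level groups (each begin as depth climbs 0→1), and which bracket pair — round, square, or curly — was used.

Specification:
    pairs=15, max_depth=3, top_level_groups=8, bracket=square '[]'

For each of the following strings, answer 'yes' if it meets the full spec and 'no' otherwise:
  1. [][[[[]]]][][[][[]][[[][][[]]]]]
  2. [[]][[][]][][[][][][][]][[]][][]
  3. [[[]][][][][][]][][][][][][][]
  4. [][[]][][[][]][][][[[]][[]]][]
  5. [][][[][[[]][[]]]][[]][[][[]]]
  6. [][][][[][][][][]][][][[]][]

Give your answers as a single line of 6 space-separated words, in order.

String 1 '[][[[[]]]][][[][[]][[[][][[]]]]]': depth seq [1 0 1 2 3 4 3 2 1 0 1 0 1 2 1 2 3 2 1 2 3 4 3 4 3 4 5 4 3 2 1 0]
  -> pairs=16 depth=5 groups=4 -> no
String 2 '[[]][[][]][][[][][][][]][[]][][]': depth seq [1 2 1 0 1 2 1 2 1 0 1 0 1 2 1 2 1 2 1 2 1 2 1 0 1 2 1 0 1 0 1 0]
  -> pairs=16 depth=2 groups=7 -> no
String 3 '[[[]][][][][][]][][][][][][][]': depth seq [1 2 3 2 1 2 1 2 1 2 1 2 1 2 1 0 1 0 1 0 1 0 1 0 1 0 1 0 1 0]
  -> pairs=15 depth=3 groups=8 -> yes
String 4 '[][[]][][[][]][][][[[]][[]]][]': depth seq [1 0 1 2 1 0 1 0 1 2 1 2 1 0 1 0 1 0 1 2 3 2 1 2 3 2 1 0 1 0]
  -> pairs=15 depth=3 groups=8 -> yes
String 5 '[][][[][[[]][[]]]][[]][[][[]]]': depth seq [1 0 1 0 1 2 1 2 3 4 3 2 3 4 3 2 1 0 1 2 1 0 1 2 1 2 3 2 1 0]
  -> pairs=15 depth=4 groups=5 -> no
String 6 '[][][][[][][][][]][][][[]][]': depth seq [1 0 1 0 1 0 1 2 1 2 1 2 1 2 1 2 1 0 1 0 1 0 1 2 1 0 1 0]
  -> pairs=14 depth=2 groups=8 -> no

Answer: no no yes yes no no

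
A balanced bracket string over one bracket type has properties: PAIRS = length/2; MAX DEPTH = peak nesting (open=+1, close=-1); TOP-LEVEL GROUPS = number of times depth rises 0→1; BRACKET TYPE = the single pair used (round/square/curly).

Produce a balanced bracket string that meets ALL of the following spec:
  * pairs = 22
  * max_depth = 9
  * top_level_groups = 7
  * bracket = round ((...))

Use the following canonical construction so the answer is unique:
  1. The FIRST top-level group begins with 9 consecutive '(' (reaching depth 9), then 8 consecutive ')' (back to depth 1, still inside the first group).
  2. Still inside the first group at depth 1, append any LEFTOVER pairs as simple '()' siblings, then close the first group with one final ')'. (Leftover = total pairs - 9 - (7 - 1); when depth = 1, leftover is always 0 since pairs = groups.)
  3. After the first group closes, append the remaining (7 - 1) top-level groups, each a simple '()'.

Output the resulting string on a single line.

Answer: ((((((((())))))))()()()()()()())()()()()()()

Derivation:
Spec: pairs=22 depth=9 groups=7
Leftover pairs = 22 - 9 - (7-1) = 7
First group: deep chain of depth 9 + 7 sibling pairs
Remaining 6 groups: simple '()' each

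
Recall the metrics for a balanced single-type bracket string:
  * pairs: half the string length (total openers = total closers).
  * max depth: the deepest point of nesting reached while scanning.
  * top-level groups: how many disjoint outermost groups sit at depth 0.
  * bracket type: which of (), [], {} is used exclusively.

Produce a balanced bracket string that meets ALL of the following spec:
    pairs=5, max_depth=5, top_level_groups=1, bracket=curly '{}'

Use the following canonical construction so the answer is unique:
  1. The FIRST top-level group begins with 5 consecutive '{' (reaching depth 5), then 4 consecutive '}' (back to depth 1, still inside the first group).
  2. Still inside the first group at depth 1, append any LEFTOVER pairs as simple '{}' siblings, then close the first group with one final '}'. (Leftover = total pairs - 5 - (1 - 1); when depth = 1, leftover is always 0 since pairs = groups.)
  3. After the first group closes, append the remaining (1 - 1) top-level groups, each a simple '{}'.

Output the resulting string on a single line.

Answer: {{{{{}}}}}

Derivation:
Spec: pairs=5 depth=5 groups=1
Leftover pairs = 5 - 5 - (1-1) = 0
First group: deep chain of depth 5 + 0 sibling pairs
Remaining 0 groups: simple '{}' each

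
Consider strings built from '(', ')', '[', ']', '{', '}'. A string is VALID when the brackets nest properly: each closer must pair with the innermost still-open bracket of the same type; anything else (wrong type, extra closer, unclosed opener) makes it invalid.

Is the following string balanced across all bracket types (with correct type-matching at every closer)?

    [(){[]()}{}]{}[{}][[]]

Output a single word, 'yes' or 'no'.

pos 0: push '['; stack = [
pos 1: push '('; stack = [(
pos 2: ')' matches '('; pop; stack = [
pos 3: push '{'; stack = [{
pos 4: push '['; stack = [{[
pos 5: ']' matches '['; pop; stack = [{
pos 6: push '('; stack = [{(
pos 7: ')' matches '('; pop; stack = [{
pos 8: '}' matches '{'; pop; stack = [
pos 9: push '{'; stack = [{
pos 10: '}' matches '{'; pop; stack = [
pos 11: ']' matches '['; pop; stack = (empty)
pos 12: push '{'; stack = {
pos 13: '}' matches '{'; pop; stack = (empty)
pos 14: push '['; stack = [
pos 15: push '{'; stack = [{
pos 16: '}' matches '{'; pop; stack = [
pos 17: ']' matches '['; pop; stack = (empty)
pos 18: push '['; stack = [
pos 19: push '['; stack = [[
pos 20: ']' matches '['; pop; stack = [
pos 21: ']' matches '['; pop; stack = (empty)
end: stack empty → VALID
Verdict: properly nested → yes

Answer: yes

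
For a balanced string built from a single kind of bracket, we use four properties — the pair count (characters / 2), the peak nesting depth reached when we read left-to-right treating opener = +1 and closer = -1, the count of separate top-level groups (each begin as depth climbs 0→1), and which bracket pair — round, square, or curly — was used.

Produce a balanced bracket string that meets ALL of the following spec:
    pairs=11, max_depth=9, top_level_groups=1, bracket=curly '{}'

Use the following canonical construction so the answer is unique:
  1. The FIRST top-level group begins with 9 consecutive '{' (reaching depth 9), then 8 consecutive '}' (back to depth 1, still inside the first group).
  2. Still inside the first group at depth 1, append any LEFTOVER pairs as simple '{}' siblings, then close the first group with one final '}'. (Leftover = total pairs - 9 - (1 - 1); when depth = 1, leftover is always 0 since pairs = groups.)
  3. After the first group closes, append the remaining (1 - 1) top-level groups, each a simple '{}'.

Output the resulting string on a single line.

Spec: pairs=11 depth=9 groups=1
Leftover pairs = 11 - 9 - (1-1) = 2
First group: deep chain of depth 9 + 2 sibling pairs
Remaining 0 groups: simple '{}' each

Answer: {{{{{{{{{}}}}}}}}{}{}}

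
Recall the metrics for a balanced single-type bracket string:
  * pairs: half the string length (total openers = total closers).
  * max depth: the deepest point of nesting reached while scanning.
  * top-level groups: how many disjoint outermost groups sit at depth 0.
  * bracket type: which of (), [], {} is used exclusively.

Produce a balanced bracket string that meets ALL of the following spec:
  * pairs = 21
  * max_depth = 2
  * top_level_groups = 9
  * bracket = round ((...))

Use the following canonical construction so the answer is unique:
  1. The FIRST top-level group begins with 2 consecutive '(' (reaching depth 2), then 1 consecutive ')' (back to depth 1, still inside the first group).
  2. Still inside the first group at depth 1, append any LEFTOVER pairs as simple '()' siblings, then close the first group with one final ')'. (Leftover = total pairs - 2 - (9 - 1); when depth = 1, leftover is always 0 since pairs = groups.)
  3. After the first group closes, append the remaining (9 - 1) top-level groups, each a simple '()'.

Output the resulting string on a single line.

Spec: pairs=21 depth=2 groups=9
Leftover pairs = 21 - 2 - (9-1) = 11
First group: deep chain of depth 2 + 11 sibling pairs
Remaining 8 groups: simple '()' each

Answer: (()()()()()()()()()()()())()()()()()()()()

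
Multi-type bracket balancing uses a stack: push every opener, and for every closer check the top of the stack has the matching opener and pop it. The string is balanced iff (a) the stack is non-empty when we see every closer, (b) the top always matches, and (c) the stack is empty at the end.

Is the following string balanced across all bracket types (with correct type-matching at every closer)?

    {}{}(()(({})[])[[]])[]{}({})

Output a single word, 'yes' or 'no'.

Answer: yes

Derivation:
pos 0: push '{'; stack = {
pos 1: '}' matches '{'; pop; stack = (empty)
pos 2: push '{'; stack = {
pos 3: '}' matches '{'; pop; stack = (empty)
pos 4: push '('; stack = (
pos 5: push '('; stack = ((
pos 6: ')' matches '('; pop; stack = (
pos 7: push '('; stack = ((
pos 8: push '('; stack = (((
pos 9: push '{'; stack = ((({
pos 10: '}' matches '{'; pop; stack = (((
pos 11: ')' matches '('; pop; stack = ((
pos 12: push '['; stack = (([
pos 13: ']' matches '['; pop; stack = ((
pos 14: ')' matches '('; pop; stack = (
pos 15: push '['; stack = ([
pos 16: push '['; stack = ([[
pos 17: ']' matches '['; pop; stack = ([
pos 18: ']' matches '['; pop; stack = (
pos 19: ')' matches '('; pop; stack = (empty)
pos 20: push '['; stack = [
pos 21: ']' matches '['; pop; stack = (empty)
pos 22: push '{'; stack = {
pos 23: '}' matches '{'; pop; stack = (empty)
pos 24: push '('; stack = (
pos 25: push '{'; stack = ({
pos 26: '}' matches '{'; pop; stack = (
pos 27: ')' matches '('; pop; stack = (empty)
end: stack empty → VALID
Verdict: properly nested → yes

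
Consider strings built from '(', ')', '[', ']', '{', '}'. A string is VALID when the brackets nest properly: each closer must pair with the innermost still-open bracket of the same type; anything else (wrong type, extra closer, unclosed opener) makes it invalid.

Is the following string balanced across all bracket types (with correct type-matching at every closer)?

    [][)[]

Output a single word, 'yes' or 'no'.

pos 0: push '['; stack = [
pos 1: ']' matches '['; pop; stack = (empty)
pos 2: push '['; stack = [
pos 3: saw closer ')' but top of stack is '[' (expected ']') → INVALID
Verdict: type mismatch at position 3: ')' closes '[' → no

Answer: no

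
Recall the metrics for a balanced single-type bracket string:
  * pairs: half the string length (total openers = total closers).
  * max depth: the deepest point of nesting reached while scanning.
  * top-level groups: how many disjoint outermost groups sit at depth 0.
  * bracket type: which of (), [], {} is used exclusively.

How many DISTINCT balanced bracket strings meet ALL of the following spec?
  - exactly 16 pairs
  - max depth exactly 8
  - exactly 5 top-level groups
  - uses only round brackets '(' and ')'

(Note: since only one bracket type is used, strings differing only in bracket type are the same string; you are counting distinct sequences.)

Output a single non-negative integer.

Spec: pairs=16 depth=8 groups=5
Count(depth <= 8) = 2404545
Count(depth <= 7) = 2364050
Count(depth == 8) = 2404545 - 2364050 = 40495

Answer: 40495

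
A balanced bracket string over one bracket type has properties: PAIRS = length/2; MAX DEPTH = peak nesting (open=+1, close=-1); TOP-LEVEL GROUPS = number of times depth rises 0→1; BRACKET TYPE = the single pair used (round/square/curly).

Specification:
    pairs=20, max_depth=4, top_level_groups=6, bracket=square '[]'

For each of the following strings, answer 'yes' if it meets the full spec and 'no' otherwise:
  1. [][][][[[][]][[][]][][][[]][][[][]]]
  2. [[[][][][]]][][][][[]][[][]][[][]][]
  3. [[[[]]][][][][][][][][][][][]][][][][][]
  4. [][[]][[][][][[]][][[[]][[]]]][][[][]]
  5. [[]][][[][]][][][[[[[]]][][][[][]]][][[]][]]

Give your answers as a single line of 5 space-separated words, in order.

Answer: no no yes no no

Derivation:
String 1 '[][][][[[][]][[][]][][][[]][][[][]]]': depth seq [1 0 1 0 1 0 1 2 3 2 3 2 1 2 3 2 3 2 1 2 1 2 1 2 3 2 1 2 1 2 3 2 3 2 1 0]
  -> pairs=18 depth=3 groups=4 -> no
String 2 '[[[][][][]]][][][][[]][[][]][[][]][]': depth seq [1 2 3 2 3 2 3 2 3 2 1 0 1 0 1 0 1 0 1 2 1 0 1 2 1 2 1 0 1 2 1 2 1 0 1 0]
  -> pairs=18 depth=3 groups=8 -> no
String 3 '[[[[]]][][][][][][][][][][][]][][][][][]': depth seq [1 2 3 4 3 2 1 2 1 2 1 2 1 2 1 2 1 2 1 2 1 2 1 2 1 2 1 2 1 0 1 0 1 0 1 0 1 0 1 0]
  -> pairs=20 depth=4 groups=6 -> yes
String 4 '[][[]][[][][][[]][][[[]][[]]]][][[][]]': depth seq [1 0 1 2 1 0 1 2 1 2 1 2 1 2 3 2 1 2 1 2 3 4 3 2 3 4 3 2 1 0 1 0 1 2 1 2 1 0]
  -> pairs=19 depth=4 groups=5 -> no
String 5 '[[]][][[][]][][][[[[[]]][][][[][]]][][[]][]]': depth seq [1 2 1 0 1 0 1 2 1 2 1 0 1 0 1 0 1 2 3 4 5 4 3 2 3 2 3 2 3 4 3 4 3 2 1 2 1 2 3 2 1 2 1 0]
  -> pairs=22 depth=5 groups=6 -> no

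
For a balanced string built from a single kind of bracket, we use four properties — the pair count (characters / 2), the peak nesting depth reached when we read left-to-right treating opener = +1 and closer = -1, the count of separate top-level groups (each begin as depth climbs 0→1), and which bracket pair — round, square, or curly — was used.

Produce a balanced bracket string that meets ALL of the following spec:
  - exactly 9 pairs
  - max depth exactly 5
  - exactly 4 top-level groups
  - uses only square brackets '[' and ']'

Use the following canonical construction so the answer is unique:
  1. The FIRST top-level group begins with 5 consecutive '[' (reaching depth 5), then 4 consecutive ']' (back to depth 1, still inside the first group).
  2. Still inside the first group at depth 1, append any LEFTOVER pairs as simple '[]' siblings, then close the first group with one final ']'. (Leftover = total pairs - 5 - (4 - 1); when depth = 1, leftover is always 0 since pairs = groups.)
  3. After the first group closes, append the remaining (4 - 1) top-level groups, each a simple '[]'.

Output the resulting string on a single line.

Answer: [[[[[]]]][]][][][]

Derivation:
Spec: pairs=9 depth=5 groups=4
Leftover pairs = 9 - 5 - (4-1) = 1
First group: deep chain of depth 5 + 1 sibling pairs
Remaining 3 groups: simple '[]' each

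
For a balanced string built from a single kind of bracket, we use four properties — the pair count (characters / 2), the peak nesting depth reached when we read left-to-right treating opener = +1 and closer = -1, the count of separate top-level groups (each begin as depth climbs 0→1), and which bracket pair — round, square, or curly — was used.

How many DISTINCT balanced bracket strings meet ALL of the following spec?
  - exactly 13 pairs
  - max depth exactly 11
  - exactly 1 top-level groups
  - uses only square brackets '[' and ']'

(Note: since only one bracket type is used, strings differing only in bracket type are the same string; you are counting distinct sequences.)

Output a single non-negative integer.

Spec: pairs=13 depth=11 groups=1
Count(depth <= 11) = 207990
Count(depth <= 10) = 207783
Count(depth == 11) = 207990 - 207783 = 207

Answer: 207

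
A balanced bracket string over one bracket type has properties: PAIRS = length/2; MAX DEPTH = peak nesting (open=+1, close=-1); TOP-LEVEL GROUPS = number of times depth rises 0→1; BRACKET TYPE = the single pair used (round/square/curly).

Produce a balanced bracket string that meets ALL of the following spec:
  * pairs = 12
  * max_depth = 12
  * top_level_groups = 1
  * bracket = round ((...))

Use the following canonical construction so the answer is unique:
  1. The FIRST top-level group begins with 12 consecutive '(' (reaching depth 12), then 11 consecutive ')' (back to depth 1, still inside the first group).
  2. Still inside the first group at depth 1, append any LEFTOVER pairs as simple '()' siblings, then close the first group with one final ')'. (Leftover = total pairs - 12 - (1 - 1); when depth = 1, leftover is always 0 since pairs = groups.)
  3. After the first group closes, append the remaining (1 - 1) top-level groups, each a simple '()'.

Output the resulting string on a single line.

Spec: pairs=12 depth=12 groups=1
Leftover pairs = 12 - 12 - (1-1) = 0
First group: deep chain of depth 12 + 0 sibling pairs
Remaining 0 groups: simple '()' each

Answer: (((((((((((())))))))))))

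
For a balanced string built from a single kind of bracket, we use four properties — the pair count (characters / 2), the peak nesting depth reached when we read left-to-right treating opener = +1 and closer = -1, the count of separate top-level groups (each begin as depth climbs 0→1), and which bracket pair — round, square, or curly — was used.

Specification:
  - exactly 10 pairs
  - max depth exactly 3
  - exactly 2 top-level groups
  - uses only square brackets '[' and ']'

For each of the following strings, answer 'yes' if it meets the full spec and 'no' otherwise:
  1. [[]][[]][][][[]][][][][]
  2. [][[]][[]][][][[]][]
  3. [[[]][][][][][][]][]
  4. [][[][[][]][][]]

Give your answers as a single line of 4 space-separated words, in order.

Answer: no no yes no

Derivation:
String 1 '[[]][[]][][][[]][][][][]': depth seq [1 2 1 0 1 2 1 0 1 0 1 0 1 2 1 0 1 0 1 0 1 0 1 0]
  -> pairs=12 depth=2 groups=9 -> no
String 2 '[][[]][[]][][][[]][]': depth seq [1 0 1 2 1 0 1 2 1 0 1 0 1 0 1 2 1 0 1 0]
  -> pairs=10 depth=2 groups=7 -> no
String 3 '[[[]][][][][][][]][]': depth seq [1 2 3 2 1 2 1 2 1 2 1 2 1 2 1 2 1 0 1 0]
  -> pairs=10 depth=3 groups=2 -> yes
String 4 '[][[][[][]][][]]': depth seq [1 0 1 2 1 2 3 2 3 2 1 2 1 2 1 0]
  -> pairs=8 depth=3 groups=2 -> no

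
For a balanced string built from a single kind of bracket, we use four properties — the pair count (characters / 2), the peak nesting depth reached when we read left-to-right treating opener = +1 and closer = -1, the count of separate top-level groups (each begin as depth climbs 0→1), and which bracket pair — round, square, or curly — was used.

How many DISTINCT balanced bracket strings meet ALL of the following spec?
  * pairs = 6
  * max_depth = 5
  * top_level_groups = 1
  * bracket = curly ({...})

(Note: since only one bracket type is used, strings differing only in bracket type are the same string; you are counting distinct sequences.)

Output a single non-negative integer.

Spec: pairs=6 depth=5 groups=1
Count(depth <= 5) = 41
Count(depth <= 4) = 34
Count(depth == 5) = 41 - 34 = 7

Answer: 7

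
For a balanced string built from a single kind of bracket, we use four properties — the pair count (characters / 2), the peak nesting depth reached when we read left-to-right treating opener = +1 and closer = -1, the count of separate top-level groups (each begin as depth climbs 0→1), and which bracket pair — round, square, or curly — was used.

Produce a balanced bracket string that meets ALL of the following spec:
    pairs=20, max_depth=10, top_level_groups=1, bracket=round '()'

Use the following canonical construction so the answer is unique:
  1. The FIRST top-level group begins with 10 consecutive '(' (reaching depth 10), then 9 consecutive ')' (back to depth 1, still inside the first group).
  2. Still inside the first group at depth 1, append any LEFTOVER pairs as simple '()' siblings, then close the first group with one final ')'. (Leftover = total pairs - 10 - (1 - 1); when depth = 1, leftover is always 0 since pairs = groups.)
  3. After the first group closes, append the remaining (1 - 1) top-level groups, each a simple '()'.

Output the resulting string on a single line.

Answer: (((((((((()))))))))()()()()()()()()()())

Derivation:
Spec: pairs=20 depth=10 groups=1
Leftover pairs = 20 - 10 - (1-1) = 10
First group: deep chain of depth 10 + 10 sibling pairs
Remaining 0 groups: simple '()' each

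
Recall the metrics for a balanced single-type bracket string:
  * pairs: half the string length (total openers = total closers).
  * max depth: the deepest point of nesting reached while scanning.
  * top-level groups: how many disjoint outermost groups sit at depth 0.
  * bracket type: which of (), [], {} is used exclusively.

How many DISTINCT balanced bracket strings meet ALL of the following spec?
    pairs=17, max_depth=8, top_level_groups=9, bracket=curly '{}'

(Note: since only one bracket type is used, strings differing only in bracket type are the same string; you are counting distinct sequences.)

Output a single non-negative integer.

Answer: 189

Derivation:
Spec: pairs=17 depth=8 groups=9
Count(depth <= 8) = 389358
Count(depth <= 7) = 389169
Count(depth == 8) = 389358 - 389169 = 189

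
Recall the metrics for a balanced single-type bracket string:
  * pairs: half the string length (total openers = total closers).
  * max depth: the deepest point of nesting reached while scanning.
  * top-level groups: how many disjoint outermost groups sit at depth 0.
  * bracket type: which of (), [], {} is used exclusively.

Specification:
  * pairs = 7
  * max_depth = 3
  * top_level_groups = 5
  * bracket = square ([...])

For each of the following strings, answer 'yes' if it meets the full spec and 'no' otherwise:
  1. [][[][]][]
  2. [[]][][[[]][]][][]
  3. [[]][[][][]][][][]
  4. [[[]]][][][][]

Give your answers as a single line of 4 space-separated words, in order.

String 1 '[][[][]][]': depth seq [1 0 1 2 1 2 1 0 1 0]
  -> pairs=5 depth=2 groups=3 -> no
String 2 '[[]][][[[]][]][][]': depth seq [1 2 1 0 1 0 1 2 3 2 1 2 1 0 1 0 1 0]
  -> pairs=9 depth=3 groups=5 -> no
String 3 '[[]][[][][]][][][]': depth seq [1 2 1 0 1 2 1 2 1 2 1 0 1 0 1 0 1 0]
  -> pairs=9 depth=2 groups=5 -> no
String 4 '[[[]]][][][][]': depth seq [1 2 3 2 1 0 1 0 1 0 1 0 1 0]
  -> pairs=7 depth=3 groups=5 -> yes

Answer: no no no yes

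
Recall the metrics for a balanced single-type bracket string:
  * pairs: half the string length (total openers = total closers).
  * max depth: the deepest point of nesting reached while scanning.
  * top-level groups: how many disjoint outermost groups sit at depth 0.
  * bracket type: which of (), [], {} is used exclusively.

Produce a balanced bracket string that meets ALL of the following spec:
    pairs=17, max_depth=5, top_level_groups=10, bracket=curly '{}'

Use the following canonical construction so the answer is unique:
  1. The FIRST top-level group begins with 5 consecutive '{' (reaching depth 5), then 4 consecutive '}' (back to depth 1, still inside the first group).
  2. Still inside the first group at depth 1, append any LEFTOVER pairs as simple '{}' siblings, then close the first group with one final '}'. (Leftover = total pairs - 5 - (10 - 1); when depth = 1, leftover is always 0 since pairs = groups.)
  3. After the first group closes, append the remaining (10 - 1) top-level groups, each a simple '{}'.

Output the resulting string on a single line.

Answer: {{{{{}}}}{}{}{}}{}{}{}{}{}{}{}{}{}

Derivation:
Spec: pairs=17 depth=5 groups=10
Leftover pairs = 17 - 5 - (10-1) = 3
First group: deep chain of depth 5 + 3 sibling pairs
Remaining 9 groups: simple '{}' each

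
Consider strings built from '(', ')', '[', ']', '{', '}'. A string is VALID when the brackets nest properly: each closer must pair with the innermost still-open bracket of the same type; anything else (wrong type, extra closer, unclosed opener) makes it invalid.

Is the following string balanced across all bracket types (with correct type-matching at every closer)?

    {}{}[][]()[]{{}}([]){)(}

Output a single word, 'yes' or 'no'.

Answer: no

Derivation:
pos 0: push '{'; stack = {
pos 1: '}' matches '{'; pop; stack = (empty)
pos 2: push '{'; stack = {
pos 3: '}' matches '{'; pop; stack = (empty)
pos 4: push '['; stack = [
pos 5: ']' matches '['; pop; stack = (empty)
pos 6: push '['; stack = [
pos 7: ']' matches '['; pop; stack = (empty)
pos 8: push '('; stack = (
pos 9: ')' matches '('; pop; stack = (empty)
pos 10: push '['; stack = [
pos 11: ']' matches '['; pop; stack = (empty)
pos 12: push '{'; stack = {
pos 13: push '{'; stack = {{
pos 14: '}' matches '{'; pop; stack = {
pos 15: '}' matches '{'; pop; stack = (empty)
pos 16: push '('; stack = (
pos 17: push '['; stack = ([
pos 18: ']' matches '['; pop; stack = (
pos 19: ')' matches '('; pop; stack = (empty)
pos 20: push '{'; stack = {
pos 21: saw closer ')' but top of stack is '{' (expected '}') → INVALID
Verdict: type mismatch at position 21: ')' closes '{' → no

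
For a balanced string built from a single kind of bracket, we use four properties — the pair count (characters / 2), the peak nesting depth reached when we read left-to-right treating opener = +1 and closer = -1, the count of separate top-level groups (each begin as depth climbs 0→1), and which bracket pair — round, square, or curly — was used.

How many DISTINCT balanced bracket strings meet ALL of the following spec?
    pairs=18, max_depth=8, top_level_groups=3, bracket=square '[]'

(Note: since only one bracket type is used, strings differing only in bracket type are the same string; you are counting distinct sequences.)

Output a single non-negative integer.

Answer: 8813712

Derivation:
Spec: pairs=18 depth=8 groups=3
Count(depth <= 8) = 89022576
Count(depth <= 7) = 80208864
Count(depth == 8) = 89022576 - 80208864 = 8813712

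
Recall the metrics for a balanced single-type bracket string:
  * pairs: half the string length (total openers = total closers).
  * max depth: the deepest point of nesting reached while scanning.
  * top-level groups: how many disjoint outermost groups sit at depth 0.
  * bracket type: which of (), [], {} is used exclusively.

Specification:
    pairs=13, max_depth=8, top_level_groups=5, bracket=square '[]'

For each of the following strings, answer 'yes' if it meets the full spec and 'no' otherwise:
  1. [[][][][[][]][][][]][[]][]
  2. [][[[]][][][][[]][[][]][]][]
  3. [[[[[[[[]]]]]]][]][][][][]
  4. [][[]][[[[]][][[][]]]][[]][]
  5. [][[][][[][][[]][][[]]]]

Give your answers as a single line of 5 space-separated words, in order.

String 1 '[[][][][[][]][][][]][[]][]': depth seq [1 2 1 2 1 2 1 2 3 2 3 2 1 2 1 2 1 2 1 0 1 2 1 0 1 0]
  -> pairs=13 depth=3 groups=3 -> no
String 2 '[][[[]][][][][[]][[][]][]][]': depth seq [1 0 1 2 3 2 1 2 1 2 1 2 1 2 3 2 1 2 3 2 3 2 1 2 1 0 1 0]
  -> pairs=14 depth=3 groups=3 -> no
String 3 '[[[[[[[[]]]]]]][]][][][][]': depth seq [1 2 3 4 5 6 7 8 7 6 5 4 3 2 1 2 1 0 1 0 1 0 1 0 1 0]
  -> pairs=13 depth=8 groups=5 -> yes
String 4 '[][[]][[[[]][][[][]]]][[]][]': depth seq [1 0 1 2 1 0 1 2 3 4 3 2 3 2 3 4 3 4 3 2 1 0 1 2 1 0 1 0]
  -> pairs=14 depth=4 groups=5 -> no
String 5 '[][[][][[][][[]][][[]]]]': depth seq [1 0 1 2 1 2 1 2 3 2 3 2 3 4 3 2 3 2 3 4 3 2 1 0]
  -> pairs=12 depth=4 groups=2 -> no

Answer: no no yes no no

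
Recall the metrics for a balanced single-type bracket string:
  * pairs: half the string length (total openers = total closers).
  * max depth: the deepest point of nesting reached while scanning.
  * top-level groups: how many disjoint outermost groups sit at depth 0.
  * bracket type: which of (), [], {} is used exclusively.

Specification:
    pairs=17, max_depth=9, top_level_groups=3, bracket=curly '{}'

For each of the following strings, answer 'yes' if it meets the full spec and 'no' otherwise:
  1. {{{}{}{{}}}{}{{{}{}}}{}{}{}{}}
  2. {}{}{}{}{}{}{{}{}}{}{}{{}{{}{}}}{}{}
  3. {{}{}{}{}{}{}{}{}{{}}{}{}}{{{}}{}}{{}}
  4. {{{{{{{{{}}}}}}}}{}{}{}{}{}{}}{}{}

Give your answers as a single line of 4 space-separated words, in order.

Answer: no no no yes

Derivation:
String 1 '{{{}{}{{}}}{}{{{}{}}}{}{}{}{}}': depth seq [1 2 3 2 3 2 3 4 3 2 1 2 1 2 3 4 3 4 3 2 1 2 1 2 1 2 1 2 1 0]
  -> pairs=15 depth=4 groups=1 -> no
String 2 '{}{}{}{}{}{}{{}{}}{}{}{{}{{}{}}}{}{}': depth seq [1 0 1 0 1 0 1 0 1 0 1 0 1 2 1 2 1 0 1 0 1 0 1 2 1 2 3 2 3 2 1 0 1 0 1 0]
  -> pairs=18 depth=3 groups=12 -> no
String 3 '{{}{}{}{}{}{}{}{}{{}}{}{}}{{{}}{}}{{}}': depth seq [1 2 1 2 1 2 1 2 1 2 1 2 1 2 1 2 1 2 3 2 1 2 1 2 1 0 1 2 3 2 1 2 1 0 1 2 1 0]
  -> pairs=19 depth=3 groups=3 -> no
String 4 '{{{{{{{{{}}}}}}}}{}{}{}{}{}{}}{}{}': depth seq [1 2 3 4 5 6 7 8 9 8 7 6 5 4 3 2 1 2 1 2 1 2 1 2 1 2 1 2 1 0 1 0 1 0]
  -> pairs=17 depth=9 groups=3 -> yes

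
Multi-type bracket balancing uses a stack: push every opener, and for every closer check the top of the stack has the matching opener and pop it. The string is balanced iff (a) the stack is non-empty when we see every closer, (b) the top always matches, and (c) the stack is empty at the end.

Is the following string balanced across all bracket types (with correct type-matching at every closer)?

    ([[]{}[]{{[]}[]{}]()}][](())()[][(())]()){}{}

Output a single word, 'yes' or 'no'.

Answer: no

Derivation:
pos 0: push '('; stack = (
pos 1: push '['; stack = ([
pos 2: push '['; stack = ([[
pos 3: ']' matches '['; pop; stack = ([
pos 4: push '{'; stack = ([{
pos 5: '}' matches '{'; pop; stack = ([
pos 6: push '['; stack = ([[
pos 7: ']' matches '['; pop; stack = ([
pos 8: push '{'; stack = ([{
pos 9: push '{'; stack = ([{{
pos 10: push '['; stack = ([{{[
pos 11: ']' matches '['; pop; stack = ([{{
pos 12: '}' matches '{'; pop; stack = ([{
pos 13: push '['; stack = ([{[
pos 14: ']' matches '['; pop; stack = ([{
pos 15: push '{'; stack = ([{{
pos 16: '}' matches '{'; pop; stack = ([{
pos 17: saw closer ']' but top of stack is '{' (expected '}') → INVALID
Verdict: type mismatch at position 17: ']' closes '{' → no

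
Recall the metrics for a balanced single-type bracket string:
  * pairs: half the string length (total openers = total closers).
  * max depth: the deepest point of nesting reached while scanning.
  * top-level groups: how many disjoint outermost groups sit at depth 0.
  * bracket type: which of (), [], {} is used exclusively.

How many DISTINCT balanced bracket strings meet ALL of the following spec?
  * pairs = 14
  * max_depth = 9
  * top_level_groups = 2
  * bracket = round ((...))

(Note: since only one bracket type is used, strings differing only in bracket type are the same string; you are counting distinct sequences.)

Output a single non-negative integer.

Spec: pairs=14 depth=9 groups=2
Count(depth <= 9) = 739450
Count(depth <= 8) = 726200
Count(depth == 9) = 739450 - 726200 = 13250

Answer: 13250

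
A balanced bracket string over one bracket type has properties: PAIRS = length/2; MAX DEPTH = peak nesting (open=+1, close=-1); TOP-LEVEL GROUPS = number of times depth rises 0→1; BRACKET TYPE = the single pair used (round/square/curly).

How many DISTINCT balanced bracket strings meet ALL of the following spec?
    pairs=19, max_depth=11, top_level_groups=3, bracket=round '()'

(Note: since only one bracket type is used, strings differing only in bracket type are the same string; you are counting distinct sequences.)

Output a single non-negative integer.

Spec: pairs=19 depth=11 groups=3
Count(depth <= 11) = 347419446
Count(depth <= 10) = 345489606
Count(depth == 11) = 347419446 - 345489606 = 1929840

Answer: 1929840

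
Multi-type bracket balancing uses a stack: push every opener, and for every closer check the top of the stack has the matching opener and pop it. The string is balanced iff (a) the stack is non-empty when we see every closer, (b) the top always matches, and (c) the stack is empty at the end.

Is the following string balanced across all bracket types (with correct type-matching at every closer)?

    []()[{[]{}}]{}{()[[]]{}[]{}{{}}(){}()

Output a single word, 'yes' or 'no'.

Answer: no

Derivation:
pos 0: push '['; stack = [
pos 1: ']' matches '['; pop; stack = (empty)
pos 2: push '('; stack = (
pos 3: ')' matches '('; pop; stack = (empty)
pos 4: push '['; stack = [
pos 5: push '{'; stack = [{
pos 6: push '['; stack = [{[
pos 7: ']' matches '['; pop; stack = [{
pos 8: push '{'; stack = [{{
pos 9: '}' matches '{'; pop; stack = [{
pos 10: '}' matches '{'; pop; stack = [
pos 11: ']' matches '['; pop; stack = (empty)
pos 12: push '{'; stack = {
pos 13: '}' matches '{'; pop; stack = (empty)
pos 14: push '{'; stack = {
pos 15: push '('; stack = {(
pos 16: ')' matches '('; pop; stack = {
pos 17: push '['; stack = {[
pos 18: push '['; stack = {[[
pos 19: ']' matches '['; pop; stack = {[
pos 20: ']' matches '['; pop; stack = {
pos 21: push '{'; stack = {{
pos 22: '}' matches '{'; pop; stack = {
pos 23: push '['; stack = {[
pos 24: ']' matches '['; pop; stack = {
pos 25: push '{'; stack = {{
pos 26: '}' matches '{'; pop; stack = {
pos 27: push '{'; stack = {{
pos 28: push '{'; stack = {{{
pos 29: '}' matches '{'; pop; stack = {{
pos 30: '}' matches '{'; pop; stack = {
pos 31: push '('; stack = {(
pos 32: ')' matches '('; pop; stack = {
pos 33: push '{'; stack = {{
pos 34: '}' matches '{'; pop; stack = {
pos 35: push '('; stack = {(
pos 36: ')' matches '('; pop; stack = {
end: stack still non-empty ({) → INVALID
Verdict: unclosed openers at end: { → no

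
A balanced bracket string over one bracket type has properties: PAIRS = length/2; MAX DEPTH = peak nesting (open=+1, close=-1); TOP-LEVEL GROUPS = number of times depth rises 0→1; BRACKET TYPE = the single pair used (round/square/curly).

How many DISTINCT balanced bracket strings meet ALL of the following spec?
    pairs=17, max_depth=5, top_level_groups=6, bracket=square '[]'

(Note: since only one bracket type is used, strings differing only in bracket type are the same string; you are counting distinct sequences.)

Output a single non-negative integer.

Spec: pairs=17 depth=5 groups=6
Count(depth <= 5) = 3689364
Count(depth <= 4) = 2368662
Count(depth == 5) = 3689364 - 2368662 = 1320702

Answer: 1320702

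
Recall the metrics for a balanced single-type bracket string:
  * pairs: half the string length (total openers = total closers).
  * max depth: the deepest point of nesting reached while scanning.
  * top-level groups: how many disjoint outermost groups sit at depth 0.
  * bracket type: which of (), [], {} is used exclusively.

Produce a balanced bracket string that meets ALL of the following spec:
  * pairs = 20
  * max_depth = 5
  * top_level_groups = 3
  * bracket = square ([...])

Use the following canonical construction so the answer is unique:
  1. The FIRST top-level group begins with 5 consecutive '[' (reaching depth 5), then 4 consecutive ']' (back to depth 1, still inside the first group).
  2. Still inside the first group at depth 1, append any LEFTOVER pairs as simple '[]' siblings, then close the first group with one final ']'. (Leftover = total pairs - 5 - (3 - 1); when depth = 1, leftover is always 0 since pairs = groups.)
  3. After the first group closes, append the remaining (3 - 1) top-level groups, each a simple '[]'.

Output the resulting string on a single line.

Spec: pairs=20 depth=5 groups=3
Leftover pairs = 20 - 5 - (3-1) = 13
First group: deep chain of depth 5 + 13 sibling pairs
Remaining 2 groups: simple '[]' each

Answer: [[[[[]]]][][][][][][][][][][][][][]][][]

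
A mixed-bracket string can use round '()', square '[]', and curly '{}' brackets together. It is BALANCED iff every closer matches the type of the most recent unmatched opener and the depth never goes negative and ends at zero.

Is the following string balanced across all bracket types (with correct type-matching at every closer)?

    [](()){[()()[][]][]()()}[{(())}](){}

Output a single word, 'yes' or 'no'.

Answer: yes

Derivation:
pos 0: push '['; stack = [
pos 1: ']' matches '['; pop; stack = (empty)
pos 2: push '('; stack = (
pos 3: push '('; stack = ((
pos 4: ')' matches '('; pop; stack = (
pos 5: ')' matches '('; pop; stack = (empty)
pos 6: push '{'; stack = {
pos 7: push '['; stack = {[
pos 8: push '('; stack = {[(
pos 9: ')' matches '('; pop; stack = {[
pos 10: push '('; stack = {[(
pos 11: ')' matches '('; pop; stack = {[
pos 12: push '['; stack = {[[
pos 13: ']' matches '['; pop; stack = {[
pos 14: push '['; stack = {[[
pos 15: ']' matches '['; pop; stack = {[
pos 16: ']' matches '['; pop; stack = {
pos 17: push '['; stack = {[
pos 18: ']' matches '['; pop; stack = {
pos 19: push '('; stack = {(
pos 20: ')' matches '('; pop; stack = {
pos 21: push '('; stack = {(
pos 22: ')' matches '('; pop; stack = {
pos 23: '}' matches '{'; pop; stack = (empty)
pos 24: push '['; stack = [
pos 25: push '{'; stack = [{
pos 26: push '('; stack = [{(
pos 27: push '('; stack = [{((
pos 28: ')' matches '('; pop; stack = [{(
pos 29: ')' matches '('; pop; stack = [{
pos 30: '}' matches '{'; pop; stack = [
pos 31: ']' matches '['; pop; stack = (empty)
pos 32: push '('; stack = (
pos 33: ')' matches '('; pop; stack = (empty)
pos 34: push '{'; stack = {
pos 35: '}' matches '{'; pop; stack = (empty)
end: stack empty → VALID
Verdict: properly nested → yes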